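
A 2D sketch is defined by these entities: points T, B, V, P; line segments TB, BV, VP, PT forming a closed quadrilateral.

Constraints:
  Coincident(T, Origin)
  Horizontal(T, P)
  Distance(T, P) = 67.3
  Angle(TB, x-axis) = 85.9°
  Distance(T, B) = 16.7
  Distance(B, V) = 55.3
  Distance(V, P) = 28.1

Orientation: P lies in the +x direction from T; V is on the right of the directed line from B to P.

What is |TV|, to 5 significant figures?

48.137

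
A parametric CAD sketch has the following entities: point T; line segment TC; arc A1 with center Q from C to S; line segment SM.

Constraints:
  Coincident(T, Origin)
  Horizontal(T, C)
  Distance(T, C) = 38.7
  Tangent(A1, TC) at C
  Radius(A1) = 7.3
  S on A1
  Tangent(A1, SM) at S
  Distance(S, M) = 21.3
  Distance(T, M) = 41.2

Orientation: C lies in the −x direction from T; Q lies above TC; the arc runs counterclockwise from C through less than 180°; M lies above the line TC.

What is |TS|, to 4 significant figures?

32.15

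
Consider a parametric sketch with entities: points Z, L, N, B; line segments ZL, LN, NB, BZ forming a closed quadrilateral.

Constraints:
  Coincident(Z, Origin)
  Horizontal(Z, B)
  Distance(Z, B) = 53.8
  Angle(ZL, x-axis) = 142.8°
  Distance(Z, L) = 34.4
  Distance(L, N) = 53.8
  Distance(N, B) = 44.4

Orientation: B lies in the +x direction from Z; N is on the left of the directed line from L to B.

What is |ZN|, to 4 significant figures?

41.83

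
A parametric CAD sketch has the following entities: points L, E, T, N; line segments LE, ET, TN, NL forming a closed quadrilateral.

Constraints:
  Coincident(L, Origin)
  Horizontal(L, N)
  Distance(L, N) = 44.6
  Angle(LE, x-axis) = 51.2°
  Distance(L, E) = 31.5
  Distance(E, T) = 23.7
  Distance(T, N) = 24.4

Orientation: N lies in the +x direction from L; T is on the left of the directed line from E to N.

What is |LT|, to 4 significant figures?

49.81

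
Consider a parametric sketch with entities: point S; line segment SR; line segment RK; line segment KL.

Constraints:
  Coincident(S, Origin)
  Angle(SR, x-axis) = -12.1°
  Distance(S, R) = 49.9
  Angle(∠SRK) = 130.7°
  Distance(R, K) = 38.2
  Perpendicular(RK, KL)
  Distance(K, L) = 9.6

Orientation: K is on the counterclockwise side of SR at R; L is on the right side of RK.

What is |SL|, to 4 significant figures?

85.17

S is at the origin; SR runs at -12.1° with length 49.9, so R = 49.9·(cos -12.1°, sin -12.1°) = (48.79, -10.46). ∠SRK = 130.7°, so RK runs at -12.1° + (180° − 130.7°) = 37.20° from the x-axis; with |RK| = 38.2, K = R + 38.2·(cos 37.20°, sin 37.20°) = (79.22, 12.64). RK ⟂ KL; with |KL| = 9.6 on the right of RK, L = K + 9.6·(0.6046, -0.7965) = (85.02, 4.989). Then |SL| = |L − S| = 85.17.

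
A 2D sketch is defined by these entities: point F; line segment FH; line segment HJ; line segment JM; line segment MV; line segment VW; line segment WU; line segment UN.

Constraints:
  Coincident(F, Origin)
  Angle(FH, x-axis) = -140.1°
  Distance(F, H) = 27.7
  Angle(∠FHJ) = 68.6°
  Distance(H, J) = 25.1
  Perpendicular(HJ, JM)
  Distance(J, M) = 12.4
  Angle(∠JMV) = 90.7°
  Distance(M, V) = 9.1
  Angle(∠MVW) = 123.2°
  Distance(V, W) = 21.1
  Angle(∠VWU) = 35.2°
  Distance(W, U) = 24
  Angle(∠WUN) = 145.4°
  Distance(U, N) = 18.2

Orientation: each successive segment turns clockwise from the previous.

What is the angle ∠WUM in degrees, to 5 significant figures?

100.94°

F is at the origin; FH runs at -140.1° with length 27.7, so H = (-21.250, -17.768). ∠FHJ = 68.6° gives HJ at 108.50° from the x-axis; with |HJ| = 25.1, J = (-29.215, 6.0348). HJ ⟂ JM, so JM runs at 18.500°; with |JM| = 12.4, M = (-17.456, 9.9693). ∠JMV = 90.7° gives MV at -70.800° from the x-axis; with |MV| = 9.1, V = (-14.463, 1.3755). ∠MVW = 123.2° gives VW at -127.60° from the x-axis; with |VW| = 21.1, W = (-27.337, -15.342). ∠VWU = 35.2° gives WU at 87.600° from the x-axis; with |WU| = 24.0, U = (-26.332, 8.6372). Then cos ∠WUM = UW·UM / (|UW||UM|), giving 100.94°.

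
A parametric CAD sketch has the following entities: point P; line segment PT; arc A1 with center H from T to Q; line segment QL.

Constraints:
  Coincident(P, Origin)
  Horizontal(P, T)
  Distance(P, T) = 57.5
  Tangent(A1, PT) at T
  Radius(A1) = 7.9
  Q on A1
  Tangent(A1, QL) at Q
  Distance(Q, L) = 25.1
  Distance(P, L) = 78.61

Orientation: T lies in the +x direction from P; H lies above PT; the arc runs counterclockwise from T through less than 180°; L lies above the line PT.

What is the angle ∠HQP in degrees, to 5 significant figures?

23.348°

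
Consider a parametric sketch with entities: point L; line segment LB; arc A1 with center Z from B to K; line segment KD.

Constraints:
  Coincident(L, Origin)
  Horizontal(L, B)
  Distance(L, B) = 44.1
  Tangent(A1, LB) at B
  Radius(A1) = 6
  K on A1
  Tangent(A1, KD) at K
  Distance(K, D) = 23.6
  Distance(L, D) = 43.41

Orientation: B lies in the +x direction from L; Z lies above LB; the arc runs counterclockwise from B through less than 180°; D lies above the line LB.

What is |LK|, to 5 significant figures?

49.656

L is at the origin; LB is horizontal with |LB| = 44.1 and B on the +x side, so B = (44.100, 0.0000). Tangency of A1 to LB means the radius ZB is perpendicular to LB, so Z = B + (0, 6) = (44.100, 6.0000). Since ZK ⟂ KD (tangency), |ZD| = √(6.0² + 23.6²) = 24.351 regardless of where K sits on A1. So D lies on both circle(L, 43.41) and circle(Z, 24.351); the above-LB intersection is D = (33.314, 27.832). K is the foot of the tangent from D: K = (48.659, 9.9012).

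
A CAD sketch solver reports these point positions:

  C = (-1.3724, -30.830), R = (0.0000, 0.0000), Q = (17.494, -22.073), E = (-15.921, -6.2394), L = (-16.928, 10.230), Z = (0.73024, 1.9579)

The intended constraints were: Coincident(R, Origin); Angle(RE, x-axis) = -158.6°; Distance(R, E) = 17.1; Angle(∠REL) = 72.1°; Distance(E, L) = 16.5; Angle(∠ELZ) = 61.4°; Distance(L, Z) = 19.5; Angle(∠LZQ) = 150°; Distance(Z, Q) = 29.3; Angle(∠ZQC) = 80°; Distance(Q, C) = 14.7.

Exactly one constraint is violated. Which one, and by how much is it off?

Distance(Q, C) = 14.7 — off by 6.10.

R = (0.00, 0.00) ✓; RE at -158.6° ✓; |RE| = 17.10 ✓; ∠REL = 72.10° ✓; |EL| = 16.50 ✓; ∠ELZ = 61.40° ✓; |LZ| = 19.50 ✓; ∠LZQ = 150.0° ✓; |ZQ| = 29.30 ✓; ∠ZQC = 80.00° ✓; |QC| = 20.80 ✗.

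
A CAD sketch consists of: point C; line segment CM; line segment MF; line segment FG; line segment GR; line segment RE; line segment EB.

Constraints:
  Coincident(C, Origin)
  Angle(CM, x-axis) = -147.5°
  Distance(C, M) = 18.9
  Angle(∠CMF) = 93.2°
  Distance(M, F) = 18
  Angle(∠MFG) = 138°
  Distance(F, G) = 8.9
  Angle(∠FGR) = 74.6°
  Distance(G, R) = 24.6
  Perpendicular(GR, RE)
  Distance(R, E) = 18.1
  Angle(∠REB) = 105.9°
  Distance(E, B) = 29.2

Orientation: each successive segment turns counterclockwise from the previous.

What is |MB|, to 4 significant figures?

22.42

GR ⟂ RE, so RE runs at 176.7°; with |RE| = 18.1, E = (-15.35, -3.105). ∠REB = 105.9° gives EB at -109.2° from the x-axis; with |EB| = 29.2, B = (-24.96, -30.68). Then |MB| = |B − M| = 22.42.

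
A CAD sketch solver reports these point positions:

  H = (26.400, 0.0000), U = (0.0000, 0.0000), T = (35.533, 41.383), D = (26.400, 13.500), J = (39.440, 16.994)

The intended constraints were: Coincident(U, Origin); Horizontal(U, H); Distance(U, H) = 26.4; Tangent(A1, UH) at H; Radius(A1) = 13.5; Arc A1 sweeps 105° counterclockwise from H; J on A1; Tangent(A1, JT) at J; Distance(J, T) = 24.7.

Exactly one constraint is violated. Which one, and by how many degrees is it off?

Tangent(A1, JT) at J — off by 5.90°.

U = (0.00, 0.00) ✓; U.y = 0.00, H.y = 0.00 ✓; |UH| = 26.40 ✓; ∠(DH, HU) = 90.00° ✓; |DH| = 13.50 ✓; bearing(D→J) − bearing(D→H) = 105.0° ✓; |DJ| = 13.50 ✓; ∠(DJ, JT) = 95.90° ✗; |JT| = 24.70 ✓.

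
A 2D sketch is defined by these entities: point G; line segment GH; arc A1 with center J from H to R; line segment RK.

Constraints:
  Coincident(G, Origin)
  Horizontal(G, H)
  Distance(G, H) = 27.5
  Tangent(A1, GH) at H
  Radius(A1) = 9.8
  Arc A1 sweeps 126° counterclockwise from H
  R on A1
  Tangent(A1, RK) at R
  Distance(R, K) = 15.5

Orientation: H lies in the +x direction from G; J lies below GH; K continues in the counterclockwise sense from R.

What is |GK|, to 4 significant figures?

40.15

G is at the origin; GH is horizontal with |GH| = 27.5 and H on the +x side, so H = (27.50, 0.000). A1 meets GH tangentially, so JH is at right angles to GH, so J = H + (0, -9.8) = (27.50, -9.800). On A1, H sits at bearing 90° from J; a 126° counterclockwise sweep puts R at bearing 216°, so R = J + 9.8·(cos 216°, sin 216°) = (19.57, -15.56). A1 meets RK tangentially, so JR is at right angles to RK, so RK runs along (−sin 216°, cos 216°); with |RK| = 15.5, K = (28.68, -28.10). Then |GK| = |K − G| = 40.15.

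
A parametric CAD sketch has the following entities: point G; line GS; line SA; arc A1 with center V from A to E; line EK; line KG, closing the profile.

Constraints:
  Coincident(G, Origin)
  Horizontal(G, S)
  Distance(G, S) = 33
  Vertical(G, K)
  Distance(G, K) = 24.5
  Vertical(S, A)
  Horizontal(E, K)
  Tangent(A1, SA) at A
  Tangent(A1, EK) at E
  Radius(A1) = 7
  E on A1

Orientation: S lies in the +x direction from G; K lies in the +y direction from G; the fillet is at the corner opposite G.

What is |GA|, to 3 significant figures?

37.4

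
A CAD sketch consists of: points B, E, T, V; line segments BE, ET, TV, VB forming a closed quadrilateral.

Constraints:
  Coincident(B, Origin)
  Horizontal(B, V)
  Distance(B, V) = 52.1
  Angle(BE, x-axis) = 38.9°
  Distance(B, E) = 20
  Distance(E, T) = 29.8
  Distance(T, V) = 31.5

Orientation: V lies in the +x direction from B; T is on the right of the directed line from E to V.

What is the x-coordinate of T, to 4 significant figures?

24.83

Checks: |ET| = 29.80 ✓; |TV| = 31.50 ✓.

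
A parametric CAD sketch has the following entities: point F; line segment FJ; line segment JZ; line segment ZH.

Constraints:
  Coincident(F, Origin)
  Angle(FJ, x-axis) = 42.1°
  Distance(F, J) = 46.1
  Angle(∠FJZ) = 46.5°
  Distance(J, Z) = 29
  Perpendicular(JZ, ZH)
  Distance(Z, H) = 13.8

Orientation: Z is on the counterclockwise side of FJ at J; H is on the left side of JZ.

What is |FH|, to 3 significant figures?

19.8

F is at the origin; FJ runs at 42.1° with length 46.1, so J = 46.1·(cos 42.1°, sin 42.1°) = (34.2, 30.9). ∠FJZ = 46.5°, so JZ runs at 42.1° + (180° − 46.5°) = 176° from the x-axis; with |JZ| = 29.0, Z = J + 29.0·(cos 176°, sin 176°) = (5.29, 33.1). The perpendicularity gives ZH at right angles to JZ; with |ZH| = 13.8 on the left of JZ, H = Z + 13.8·(-0.0767, -0.997) = (4.23, 19.4). Then |FH| = |H − F| = 19.8.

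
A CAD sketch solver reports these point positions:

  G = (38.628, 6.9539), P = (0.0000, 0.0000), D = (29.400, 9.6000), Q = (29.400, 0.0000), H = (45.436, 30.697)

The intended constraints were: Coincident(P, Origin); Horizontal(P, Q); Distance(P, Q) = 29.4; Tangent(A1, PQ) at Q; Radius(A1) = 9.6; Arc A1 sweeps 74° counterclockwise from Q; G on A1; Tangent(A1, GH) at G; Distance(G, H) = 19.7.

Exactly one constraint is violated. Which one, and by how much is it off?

Distance(G, H) = 19.7 — off by 5.00.

P = (0.00, 0.00) ✓; P.y = 0.00, Q.y = 0.00 ✓; |PQ| = 29.40 ✓; ∠(DQ, QP) = 90.00° ✓; |DQ| = 9.600 ✓; bearing(D→G) − bearing(D→Q) = 74.00° ✓; |DG| = 9.600 ✓; ∠(DG, GH) = 90.00° ✓; |GH| = 24.70 ✗.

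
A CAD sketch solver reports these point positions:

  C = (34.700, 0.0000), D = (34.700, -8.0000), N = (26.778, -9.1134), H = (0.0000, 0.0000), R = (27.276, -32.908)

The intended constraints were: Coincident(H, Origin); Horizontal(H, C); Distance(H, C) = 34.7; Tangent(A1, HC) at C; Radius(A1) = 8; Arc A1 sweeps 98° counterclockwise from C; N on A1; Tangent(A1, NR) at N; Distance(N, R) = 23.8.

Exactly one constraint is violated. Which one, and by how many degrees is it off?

Tangent(A1, NR) at N — off by 6.80°.

H = (0.00, 0.00) ✓; H.y = 0.00, C.y = 0.00 ✓; |HC| = 34.70 ✓; ∠(DC, CH) = 90.00° ✓; |DC| = 8.000 ✓; bearing(D→N) − bearing(D→C) = 98.00° ✓; |DN| = 8.000 ✓; ∠(DN, NR) = 96.80° ✗; |NR| = 23.80 ✓.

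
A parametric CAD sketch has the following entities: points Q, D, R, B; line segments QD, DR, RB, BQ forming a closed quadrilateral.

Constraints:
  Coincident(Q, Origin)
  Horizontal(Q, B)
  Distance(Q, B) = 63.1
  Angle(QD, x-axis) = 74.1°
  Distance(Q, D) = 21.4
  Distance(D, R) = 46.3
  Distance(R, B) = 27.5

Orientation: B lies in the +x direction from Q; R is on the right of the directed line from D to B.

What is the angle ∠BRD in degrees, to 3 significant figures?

108°

Q is at the origin; QB is horizontal with |QB| = 63.1 and B in +x, so B = (63.1, 0). QD runs at 74.1° with |QD| = 21.4, so D = (5.86, 20.6). R is determined by |DR| = 46.3 and |RB| = 27.5 together: it lies at the intersection of circle(D, 46.3) and circle(B, 27.5). With |DB| = 60.8, the foot of the radical line on DB is 41.8 from D and the perpendicular offset is √(46.3² − 41.8²) = 19.9. Taking the right-of-DB solution: R = (38.5, -12.3).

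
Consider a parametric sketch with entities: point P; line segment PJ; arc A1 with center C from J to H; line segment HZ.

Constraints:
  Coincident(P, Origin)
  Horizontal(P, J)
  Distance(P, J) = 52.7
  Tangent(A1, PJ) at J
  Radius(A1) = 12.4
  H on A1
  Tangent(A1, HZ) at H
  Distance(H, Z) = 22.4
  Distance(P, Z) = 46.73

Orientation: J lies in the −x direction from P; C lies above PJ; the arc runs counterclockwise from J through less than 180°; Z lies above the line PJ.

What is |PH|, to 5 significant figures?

41.744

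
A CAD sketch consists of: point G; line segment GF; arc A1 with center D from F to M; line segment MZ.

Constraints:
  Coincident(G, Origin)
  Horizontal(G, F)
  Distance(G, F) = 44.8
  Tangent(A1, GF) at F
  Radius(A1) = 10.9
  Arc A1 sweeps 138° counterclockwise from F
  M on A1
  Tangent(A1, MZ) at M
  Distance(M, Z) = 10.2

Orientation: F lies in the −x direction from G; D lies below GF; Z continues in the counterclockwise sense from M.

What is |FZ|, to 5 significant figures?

25.827

G is at the origin; G and F share the same y with |GF| = 44.8 and F on the −x side, so F = (-44.800, 0.0000). The tangent condition forces DF to be normal to GF, so D = F + (0, -10.9) = (-44.800, -10.900). On A1, F sits at bearing 90° from D; a 138° counterclockwise sweep puts M at bearing 228°, so M = D + 10.9·(cos 228°, sin 228°) = (-52.094, -19.000). The tangent condition forces DM to be normal to MZ, so MZ runs along (−sin 228°, cos 228°); with |MZ| = 10.2, Z = (-44.513, -25.825). Then |FZ| = |Z − F| = 25.827.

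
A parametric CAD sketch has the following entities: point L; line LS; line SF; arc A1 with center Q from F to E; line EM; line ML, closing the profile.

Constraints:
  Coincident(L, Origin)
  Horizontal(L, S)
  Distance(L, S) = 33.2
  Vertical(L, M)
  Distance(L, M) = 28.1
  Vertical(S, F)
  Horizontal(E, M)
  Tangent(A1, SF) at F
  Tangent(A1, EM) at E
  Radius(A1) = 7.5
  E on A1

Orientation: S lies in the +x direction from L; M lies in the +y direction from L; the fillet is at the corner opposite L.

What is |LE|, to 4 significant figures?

38.08

L is at the origin; LS is horizontal with |LS| = 33.2 and S on the +x side, so S = (33.20, 0.000). LM is vertical with |LM| = 28.1 and M on the +y side, so M = (0.000, 28.10). The virtual corner opposite L is at (33.20, 28.10). Tangency of A1 to SF means the radius QF is perpendicular to SF and A1 meets EM tangentially, so QE is at right angles to EM, with radius 7.5, so the center Q sits 7.5 in from both sides at Q = (25.70, 20.60). That places the tangent points at F = (33.20, 20.60) on SF and E = (25.70, 28.10) on EM. Then |LE| = |E − L| = 38.08.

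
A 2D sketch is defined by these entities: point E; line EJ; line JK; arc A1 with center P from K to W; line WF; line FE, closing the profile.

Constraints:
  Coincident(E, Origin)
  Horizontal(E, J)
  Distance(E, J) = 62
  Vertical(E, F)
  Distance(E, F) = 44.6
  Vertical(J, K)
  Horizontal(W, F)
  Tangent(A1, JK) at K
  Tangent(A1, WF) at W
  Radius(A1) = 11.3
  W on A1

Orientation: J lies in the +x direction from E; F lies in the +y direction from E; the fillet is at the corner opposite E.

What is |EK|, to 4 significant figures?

70.38

The virtual corner opposite E is at (62.00, 44.60). The tangent condition forces PK to be normal to JK and tangency of A1 to WF means the radius PW is perpendicular to WF, with radius 11.3, so the center P sits 11.3 in from both sides at P = (50.70, 33.30). That places the tangent points at K = (62.00, 33.30) on JK and W = (50.70, 44.60) on WF. Then |EK| = |K − E| = 70.38.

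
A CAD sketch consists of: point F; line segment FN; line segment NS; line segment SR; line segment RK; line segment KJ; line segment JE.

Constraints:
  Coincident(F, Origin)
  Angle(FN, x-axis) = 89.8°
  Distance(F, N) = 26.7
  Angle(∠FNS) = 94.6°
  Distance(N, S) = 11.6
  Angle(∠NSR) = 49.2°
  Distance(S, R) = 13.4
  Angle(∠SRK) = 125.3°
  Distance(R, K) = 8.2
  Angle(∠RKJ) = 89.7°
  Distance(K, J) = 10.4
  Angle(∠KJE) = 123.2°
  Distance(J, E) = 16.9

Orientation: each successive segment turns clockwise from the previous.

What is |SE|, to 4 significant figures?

8.809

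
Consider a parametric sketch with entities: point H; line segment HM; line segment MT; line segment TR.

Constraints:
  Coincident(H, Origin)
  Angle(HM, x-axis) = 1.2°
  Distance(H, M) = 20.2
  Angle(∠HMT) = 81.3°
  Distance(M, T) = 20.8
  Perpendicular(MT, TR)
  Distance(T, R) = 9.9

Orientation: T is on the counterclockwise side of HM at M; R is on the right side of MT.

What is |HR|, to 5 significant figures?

34.741

∠HMT = 81.3°, so MT runs at 1.2° + (180° − 81.3°) = 99.900° from the x-axis; with |MT| = 20.8, T = M + 20.8·(cos 99.900°, sin 99.900°) = (16.619, 20.913). MT ⟂ TR; with |TR| = 9.9 on the right of MT, R = T + 9.9·(0.98511, 0.17193) = (26.372, 22.615). Then |HR| = |R − H| = 34.741.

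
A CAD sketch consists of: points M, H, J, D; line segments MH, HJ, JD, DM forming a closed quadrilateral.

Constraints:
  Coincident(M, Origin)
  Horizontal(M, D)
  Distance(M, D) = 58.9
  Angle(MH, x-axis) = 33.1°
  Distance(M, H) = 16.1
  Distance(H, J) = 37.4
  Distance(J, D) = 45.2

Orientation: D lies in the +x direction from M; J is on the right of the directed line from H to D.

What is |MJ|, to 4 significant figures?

35.73

Checks: |HJ| = 37.40 ✓; |JD| = 45.20 ✓.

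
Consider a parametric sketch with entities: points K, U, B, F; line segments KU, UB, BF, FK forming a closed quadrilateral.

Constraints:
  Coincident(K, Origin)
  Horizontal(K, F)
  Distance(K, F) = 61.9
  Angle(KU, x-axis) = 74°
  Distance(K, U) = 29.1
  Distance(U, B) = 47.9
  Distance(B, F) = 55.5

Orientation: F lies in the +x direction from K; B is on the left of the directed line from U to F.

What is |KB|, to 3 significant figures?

72.3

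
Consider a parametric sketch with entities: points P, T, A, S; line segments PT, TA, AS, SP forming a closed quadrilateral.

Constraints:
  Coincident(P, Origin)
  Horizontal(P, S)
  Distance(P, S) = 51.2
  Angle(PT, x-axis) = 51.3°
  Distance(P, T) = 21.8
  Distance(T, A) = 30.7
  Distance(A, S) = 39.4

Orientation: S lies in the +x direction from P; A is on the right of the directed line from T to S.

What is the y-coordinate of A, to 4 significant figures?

-13.68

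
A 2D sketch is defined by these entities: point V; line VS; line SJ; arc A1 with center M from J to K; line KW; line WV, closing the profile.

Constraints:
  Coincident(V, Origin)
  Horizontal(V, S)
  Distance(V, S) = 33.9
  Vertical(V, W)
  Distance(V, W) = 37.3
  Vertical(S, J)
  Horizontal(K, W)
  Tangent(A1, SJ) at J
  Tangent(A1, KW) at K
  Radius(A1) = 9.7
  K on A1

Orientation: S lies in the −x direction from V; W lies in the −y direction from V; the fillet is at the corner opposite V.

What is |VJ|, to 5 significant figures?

43.715

V is at the origin; V and S share the same y with |VS| = 33.9 and S on the −x side, so S = (-33.900, 0.0000). VW is vertical with |VW| = 37.3 and W on the −y side, so W = (0.0000, -37.300). The virtual corner opposite V is at (-33.900, -37.300). A1 meets SJ tangentially, so MJ is at right angles to SJ and since A1 is tangent to KW there, MK ⟂ KW, with radius 9.7, so the center M sits 9.7 in from both sides at M = (-24.200, -27.600). That places the tangent points at J = (-33.900, -27.600) on SJ and K = (-24.200, -37.300) on KW. Then |VJ| = |J − V| = 43.715.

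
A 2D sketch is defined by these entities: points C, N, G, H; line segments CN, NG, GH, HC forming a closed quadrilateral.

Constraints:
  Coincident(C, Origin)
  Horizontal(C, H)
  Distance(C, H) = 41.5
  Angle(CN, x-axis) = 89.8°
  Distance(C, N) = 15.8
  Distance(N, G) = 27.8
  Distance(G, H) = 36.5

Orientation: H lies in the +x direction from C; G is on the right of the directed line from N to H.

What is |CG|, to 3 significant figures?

13.1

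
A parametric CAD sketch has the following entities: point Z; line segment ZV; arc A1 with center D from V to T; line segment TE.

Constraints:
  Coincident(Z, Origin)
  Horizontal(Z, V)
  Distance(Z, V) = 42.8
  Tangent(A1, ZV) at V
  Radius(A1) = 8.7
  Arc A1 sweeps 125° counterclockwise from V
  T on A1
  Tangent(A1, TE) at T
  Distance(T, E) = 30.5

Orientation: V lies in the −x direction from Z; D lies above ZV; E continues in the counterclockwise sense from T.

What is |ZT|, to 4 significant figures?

38.21

Z is at the origin; Z and V share the same y with |ZV| = 42.8 and V on the −x side, so V = (-42.80, 0.000). Tangency of A1 to ZV means the radius DV is perpendicular to ZV, so D = V + (0, 8.7) = (-42.80, 8.700). On A1, V sits at bearing -90° from D; a 125° counterclockwise sweep puts T at bearing 35°, so T = D + 8.7·(cos 35°, sin 35°) = (-35.67, 13.69). Then |ZT| = |T − Z| = 38.21.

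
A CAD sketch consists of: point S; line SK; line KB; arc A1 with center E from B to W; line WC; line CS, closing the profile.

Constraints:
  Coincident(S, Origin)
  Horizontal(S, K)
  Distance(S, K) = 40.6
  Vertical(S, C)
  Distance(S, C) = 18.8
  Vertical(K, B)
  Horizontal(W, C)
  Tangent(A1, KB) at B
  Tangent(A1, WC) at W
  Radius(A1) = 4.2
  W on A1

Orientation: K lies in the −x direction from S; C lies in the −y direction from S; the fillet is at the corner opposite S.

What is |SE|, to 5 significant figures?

39.219

SC is vertical with |SC| = 18.8 and C on the −y side, so C = (0.0000, -18.800). The virtual corner opposite S is at (-40.600, -18.800). The tangent condition forces EB to be normal to KB and tangency of A1 to WC means the radius EW is perpendicular to WC, with radius 4.2, so the center E sits 4.2 in from both sides at E = (-36.400, -14.600). Then |SE| = |E − S| = 39.219.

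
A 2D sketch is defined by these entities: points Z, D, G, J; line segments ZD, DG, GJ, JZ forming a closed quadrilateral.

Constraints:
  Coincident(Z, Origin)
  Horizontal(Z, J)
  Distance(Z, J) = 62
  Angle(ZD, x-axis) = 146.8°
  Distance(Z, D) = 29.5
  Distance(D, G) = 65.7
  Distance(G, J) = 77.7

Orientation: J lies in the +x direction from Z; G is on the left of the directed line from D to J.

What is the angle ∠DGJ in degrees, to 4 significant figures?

75.37°

Checks: |DG| = 65.70 ✓; |GJ| = 77.70 ✓.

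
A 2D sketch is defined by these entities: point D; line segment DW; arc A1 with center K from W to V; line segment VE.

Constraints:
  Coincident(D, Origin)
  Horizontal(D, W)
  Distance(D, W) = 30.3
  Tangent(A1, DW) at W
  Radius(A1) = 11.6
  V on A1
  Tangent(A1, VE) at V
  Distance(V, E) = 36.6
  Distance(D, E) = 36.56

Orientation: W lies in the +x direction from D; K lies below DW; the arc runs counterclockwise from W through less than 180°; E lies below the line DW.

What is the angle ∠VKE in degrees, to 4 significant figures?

72.41°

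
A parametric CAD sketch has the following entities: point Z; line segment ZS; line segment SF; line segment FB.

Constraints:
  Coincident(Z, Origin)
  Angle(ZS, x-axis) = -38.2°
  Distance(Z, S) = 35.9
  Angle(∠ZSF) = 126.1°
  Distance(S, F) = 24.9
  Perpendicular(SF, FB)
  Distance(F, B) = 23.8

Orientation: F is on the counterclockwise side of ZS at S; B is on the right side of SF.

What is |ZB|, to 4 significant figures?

70.07

∠ZSF = 126.1°, so SF runs at -38.2° + (180° − 126.1°) = 15.70° from the x-axis; with |SF| = 24.9, F = S + 24.9·(cos 15.70°, sin 15.70°) = (52.18, -15.46). The perpendicularity gives FB at right angles to SF; with |FB| = 23.8 on the right of SF, B = F + 23.8·(0.2706, -0.9627) = (58.62, -38.37). Then |ZB| = |B − Z| = 70.07.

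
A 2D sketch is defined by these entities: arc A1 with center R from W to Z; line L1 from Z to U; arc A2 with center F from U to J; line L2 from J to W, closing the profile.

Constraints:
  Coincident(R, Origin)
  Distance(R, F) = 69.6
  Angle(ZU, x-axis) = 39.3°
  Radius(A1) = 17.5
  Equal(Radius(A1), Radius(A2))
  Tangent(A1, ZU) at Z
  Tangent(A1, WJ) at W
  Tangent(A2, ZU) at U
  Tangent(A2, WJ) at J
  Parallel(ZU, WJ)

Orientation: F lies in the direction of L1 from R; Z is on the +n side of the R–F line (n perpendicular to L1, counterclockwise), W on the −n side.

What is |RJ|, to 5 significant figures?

71.766

The slot axis is L1's direction at 39.3°, so u = (cos 39.3°, sin 39.3°) = (0.77384, 0.63338) and n = (−sin 39.3°, cos 39.3°) = (-0.63338, 0.77384). R is at the origin and F lies 69.6 along u from R, so F = 69.6·u = (53.859, 44.083). Tangency of A1 to both parallel lines with radius 17.5 puts Z and W at R ± 17.5·n: Z = (-11.084, 13.542), W = (11.084, -13.542). Equal radii place U and J the same way about F: U = F + 17.5·n = (42.775, 57.626), J = F − 17.5·n = (64.943, 30.541). Then |RJ| = |J − R| = 71.766.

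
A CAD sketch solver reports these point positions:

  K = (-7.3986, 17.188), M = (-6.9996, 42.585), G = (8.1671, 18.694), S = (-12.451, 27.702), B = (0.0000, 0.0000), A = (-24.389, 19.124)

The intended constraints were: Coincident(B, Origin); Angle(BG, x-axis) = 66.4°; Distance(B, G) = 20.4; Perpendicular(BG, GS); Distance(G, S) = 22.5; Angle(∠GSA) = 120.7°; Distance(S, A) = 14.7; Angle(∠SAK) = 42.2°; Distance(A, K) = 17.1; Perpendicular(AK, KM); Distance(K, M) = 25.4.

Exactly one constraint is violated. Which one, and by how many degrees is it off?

Perpendicular(AK, KM) — off by 5.60°.

B = (0.00, 0.00) ✓; BG at 66.40° ✓; |BG| = 20.40 ✓; ∠(BG, GS) = 90.00° ✓; |GS| = 22.50 ✓; ∠GSA = 120.7° ✓; |SA| = 14.70 ✓; ∠SAK = 42.20° ✓; |AK| = 17.10 ✓; ∠(AK, KM) = 95.60° ✗; |KM| = 25.40 ✓.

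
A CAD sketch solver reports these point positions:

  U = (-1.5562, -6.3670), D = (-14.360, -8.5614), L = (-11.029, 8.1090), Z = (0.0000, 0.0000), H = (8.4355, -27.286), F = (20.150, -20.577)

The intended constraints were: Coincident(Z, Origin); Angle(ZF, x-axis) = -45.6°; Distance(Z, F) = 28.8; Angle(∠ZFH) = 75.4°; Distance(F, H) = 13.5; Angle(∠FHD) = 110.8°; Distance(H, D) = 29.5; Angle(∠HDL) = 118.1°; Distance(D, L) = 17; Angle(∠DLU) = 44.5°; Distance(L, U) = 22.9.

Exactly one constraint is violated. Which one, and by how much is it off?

Distance(L, U) = 22.9 — off by 5.60.

Z = (0.00, 0.00) ✓; ZF at -45.60° ✓; |ZF| = 28.80 ✓; ∠ZFH = 75.40° ✓; |FH| = 13.50 ✓; ∠FHD = 110.8° ✓; |HD| = 29.50 ✓; ∠HDL = 118.1° ✓; |DL| = 17.00 ✓; ∠DLU = 44.50° ✓; |LU| = 17.30 ✗.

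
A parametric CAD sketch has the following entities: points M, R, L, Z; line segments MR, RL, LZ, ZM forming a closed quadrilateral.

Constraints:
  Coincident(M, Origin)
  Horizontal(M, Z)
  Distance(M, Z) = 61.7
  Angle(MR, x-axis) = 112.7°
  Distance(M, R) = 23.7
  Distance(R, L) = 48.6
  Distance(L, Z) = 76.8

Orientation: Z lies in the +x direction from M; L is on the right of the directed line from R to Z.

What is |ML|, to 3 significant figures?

28.6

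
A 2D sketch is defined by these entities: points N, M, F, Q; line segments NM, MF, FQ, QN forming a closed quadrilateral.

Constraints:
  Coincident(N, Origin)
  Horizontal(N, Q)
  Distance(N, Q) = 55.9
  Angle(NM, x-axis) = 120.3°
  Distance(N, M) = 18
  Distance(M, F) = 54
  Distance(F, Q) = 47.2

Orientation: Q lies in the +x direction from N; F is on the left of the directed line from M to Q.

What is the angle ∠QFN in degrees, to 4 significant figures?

63.97°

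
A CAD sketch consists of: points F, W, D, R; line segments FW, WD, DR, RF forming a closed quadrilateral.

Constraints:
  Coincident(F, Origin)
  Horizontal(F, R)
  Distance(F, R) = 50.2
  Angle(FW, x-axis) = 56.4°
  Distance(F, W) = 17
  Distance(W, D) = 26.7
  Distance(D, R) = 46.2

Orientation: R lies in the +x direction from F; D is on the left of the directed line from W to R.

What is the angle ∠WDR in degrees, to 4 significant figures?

66.52°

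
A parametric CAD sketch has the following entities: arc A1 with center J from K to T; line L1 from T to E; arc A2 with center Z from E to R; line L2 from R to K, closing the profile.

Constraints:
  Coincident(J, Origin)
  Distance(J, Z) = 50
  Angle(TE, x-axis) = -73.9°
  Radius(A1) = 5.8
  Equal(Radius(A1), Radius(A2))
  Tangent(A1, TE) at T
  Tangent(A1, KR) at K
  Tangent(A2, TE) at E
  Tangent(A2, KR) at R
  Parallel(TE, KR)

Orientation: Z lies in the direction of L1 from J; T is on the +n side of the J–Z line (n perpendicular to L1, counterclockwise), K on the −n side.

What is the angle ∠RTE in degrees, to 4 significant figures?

13.06°

Tangency of A1 to both parallel lines with radius 5.8 puts T and K at J ± 5.8·n: T = (5.573, 1.608), K = (-5.573, -1.608). Equal radii place E and R the same way about Z: E = Z + 5.8·n = (19.44, -46.43), R = Z − 5.8·n = (8.293, -49.65). Then cos ∠RTE = TR·TE / (|TR||TE|), giving 13.06°.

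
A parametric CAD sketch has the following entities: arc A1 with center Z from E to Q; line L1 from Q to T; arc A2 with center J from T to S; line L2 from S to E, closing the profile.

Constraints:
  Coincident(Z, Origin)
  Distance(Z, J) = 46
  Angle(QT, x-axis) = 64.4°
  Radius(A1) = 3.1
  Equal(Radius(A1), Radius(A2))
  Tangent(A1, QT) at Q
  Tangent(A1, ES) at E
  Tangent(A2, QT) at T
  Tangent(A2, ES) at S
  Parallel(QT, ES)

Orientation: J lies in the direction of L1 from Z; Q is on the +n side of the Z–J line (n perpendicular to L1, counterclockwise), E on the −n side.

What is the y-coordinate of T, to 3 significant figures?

42.8

Tangency of A1 to both parallel lines with radius 3.1 puts Q and E at Z ± 3.1·n: Q = (-2.80, 1.34), E = (2.80, -1.34). Equal radii place T and S the same way about J: T = J + 3.1·n = (17.1, 42.8), S = J − 3.1·n = (22.7, 40.1). So T.y = 42.8.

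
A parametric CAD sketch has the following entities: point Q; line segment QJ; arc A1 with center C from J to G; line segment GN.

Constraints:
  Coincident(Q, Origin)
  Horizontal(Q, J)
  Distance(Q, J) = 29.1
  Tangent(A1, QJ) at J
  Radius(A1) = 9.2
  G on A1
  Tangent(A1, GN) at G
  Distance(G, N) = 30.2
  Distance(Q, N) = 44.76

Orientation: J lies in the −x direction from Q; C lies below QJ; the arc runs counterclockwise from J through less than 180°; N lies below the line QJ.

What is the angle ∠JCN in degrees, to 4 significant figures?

164.7°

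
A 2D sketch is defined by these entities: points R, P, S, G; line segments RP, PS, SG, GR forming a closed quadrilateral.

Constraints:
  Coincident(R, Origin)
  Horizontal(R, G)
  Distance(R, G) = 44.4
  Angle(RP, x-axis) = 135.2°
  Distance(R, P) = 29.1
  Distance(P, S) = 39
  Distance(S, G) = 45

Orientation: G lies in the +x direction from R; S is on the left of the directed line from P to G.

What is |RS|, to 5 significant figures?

38.043

Checks: |PS| = 39.00 ✓; |SG| = 45.00 ✓.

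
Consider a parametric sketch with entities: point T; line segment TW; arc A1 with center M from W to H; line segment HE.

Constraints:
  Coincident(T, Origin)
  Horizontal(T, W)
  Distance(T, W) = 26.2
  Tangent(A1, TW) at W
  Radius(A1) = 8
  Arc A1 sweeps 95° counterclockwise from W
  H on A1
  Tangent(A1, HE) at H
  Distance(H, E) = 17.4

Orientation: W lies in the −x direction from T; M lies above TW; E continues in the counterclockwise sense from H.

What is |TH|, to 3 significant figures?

20.2

T is at the origin; T and W share the same y with |TW| = 26.2 and W on the −x side, so W = (-26.2, 0.00). The tangent condition forces MW to be normal to TW, so M = W + (0, 8) = (-26.2, 8.00). On A1, W sits at bearing -90° from M; a 95° counterclockwise sweep puts H at bearing 5°, so H = M + 8.0·(cos 5°, sin 5°) = (-18.2, 8.70). Then |TH| = |H − T| = 20.2.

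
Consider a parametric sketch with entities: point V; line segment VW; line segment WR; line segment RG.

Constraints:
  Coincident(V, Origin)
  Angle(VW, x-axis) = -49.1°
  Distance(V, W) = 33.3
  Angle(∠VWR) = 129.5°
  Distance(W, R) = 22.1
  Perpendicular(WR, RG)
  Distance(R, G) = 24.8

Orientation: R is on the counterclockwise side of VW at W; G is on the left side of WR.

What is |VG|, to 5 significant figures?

43.291

∠VWR = 129.5°, so WR runs at -49.1° + (180° − 129.5°) = 1.4000° from the x-axis; with |WR| = 22.1, R = W + 22.1·(cos 1.4000°, sin 1.4000°) = (43.896, -24.630). WR is perpendicular to RG; with |RG| = 24.8 on the left of WR, G = R + 24.8·(-0.024432, 0.99970) = (43.290, 0.16263). Then |VG| = |G − V| = 43.291.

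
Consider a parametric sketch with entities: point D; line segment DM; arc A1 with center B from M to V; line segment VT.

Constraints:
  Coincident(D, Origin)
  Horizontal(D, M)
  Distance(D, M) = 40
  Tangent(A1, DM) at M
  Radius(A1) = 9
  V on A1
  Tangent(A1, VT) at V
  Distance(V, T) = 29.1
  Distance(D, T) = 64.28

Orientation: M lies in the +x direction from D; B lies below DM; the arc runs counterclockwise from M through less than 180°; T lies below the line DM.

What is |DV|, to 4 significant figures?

36.55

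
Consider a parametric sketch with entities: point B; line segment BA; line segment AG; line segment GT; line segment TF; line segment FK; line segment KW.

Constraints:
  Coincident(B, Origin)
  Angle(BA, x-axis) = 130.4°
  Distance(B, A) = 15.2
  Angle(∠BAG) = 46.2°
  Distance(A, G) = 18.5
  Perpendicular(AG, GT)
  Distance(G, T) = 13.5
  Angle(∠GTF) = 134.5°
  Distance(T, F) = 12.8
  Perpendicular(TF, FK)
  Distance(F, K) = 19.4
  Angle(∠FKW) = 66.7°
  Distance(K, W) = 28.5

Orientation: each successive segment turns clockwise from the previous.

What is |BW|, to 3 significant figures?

17.3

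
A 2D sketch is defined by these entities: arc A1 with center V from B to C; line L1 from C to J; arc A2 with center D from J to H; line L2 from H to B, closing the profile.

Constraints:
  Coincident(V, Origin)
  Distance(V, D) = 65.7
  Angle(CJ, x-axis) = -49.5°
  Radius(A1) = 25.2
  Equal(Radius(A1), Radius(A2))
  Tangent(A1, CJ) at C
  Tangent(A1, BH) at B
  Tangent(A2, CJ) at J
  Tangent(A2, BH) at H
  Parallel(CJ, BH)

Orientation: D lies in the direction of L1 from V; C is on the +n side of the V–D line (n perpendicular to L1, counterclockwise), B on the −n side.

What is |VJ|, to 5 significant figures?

70.367

The slot axis is L1's direction at -49.5°, so u = (cos -49.5°, sin -49.5°) = (0.64945, -0.76041) and n = (−sin -49.5°, cos -49.5°) = (0.76041, 0.64945). V is at the origin and D lies 65.7 along u from V, so D = 65.7·u = (42.669, -49.959). Tangency of A1 to both parallel lines with radius 25.2 puts C and B at V ± 25.2·n: C = (19.162, 16.366), B = (-19.162, -16.366). Equal radii place J and H the same way about D: J = D + 25.2·n = (61.831, -33.593), H = D − 25.2·n = (23.507, -66.325). Then |VJ| = |J − V| = 70.367.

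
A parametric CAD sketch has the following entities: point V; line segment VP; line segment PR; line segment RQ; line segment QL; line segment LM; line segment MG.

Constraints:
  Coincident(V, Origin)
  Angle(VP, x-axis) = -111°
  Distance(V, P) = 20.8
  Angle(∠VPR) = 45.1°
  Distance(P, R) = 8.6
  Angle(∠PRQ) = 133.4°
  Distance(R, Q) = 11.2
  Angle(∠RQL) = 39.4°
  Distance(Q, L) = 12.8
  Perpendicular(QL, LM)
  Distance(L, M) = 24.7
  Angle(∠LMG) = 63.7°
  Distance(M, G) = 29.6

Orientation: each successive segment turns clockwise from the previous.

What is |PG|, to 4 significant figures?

31.42

V is at the origin; VP runs at -111.0° with length 20.8, so P = (-7.454, -19.42). ∠VPR = 45.1° gives PR at 114.1° from the x-axis; with |PR| = 8.6, R = (-10.97, -11.57). ∠PRQ = 133.4° gives RQ at 67.50° from the x-axis; with |RQ| = 11.2, Q = (-6.680, -1.221). ∠RQL = 39.4° gives QL at -73.10° from the x-axis; with |QL| = 12.8, L = (-2.959, -13.47). The perpendicularity gives LM at right angles to QL, so LM runs at -163.1°; with |LM| = 24.7, M = (-26.59, -20.65). ∠LMG = 63.7° gives MG at 80.60° from the x-axis; with |MG| = 29.6, G = (-21.76, 8.554). Then |PG| = |G − P| = 31.42.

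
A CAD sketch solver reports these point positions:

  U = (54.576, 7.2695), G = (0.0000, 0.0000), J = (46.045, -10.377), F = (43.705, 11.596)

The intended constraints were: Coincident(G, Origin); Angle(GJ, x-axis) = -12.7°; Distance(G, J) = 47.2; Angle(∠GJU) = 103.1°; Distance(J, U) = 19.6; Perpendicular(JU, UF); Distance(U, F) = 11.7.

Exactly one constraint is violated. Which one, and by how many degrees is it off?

Perpendicular(JU, UF) — off by 4.10°.

G = (0.00, 0.00) ✓; GJ at -12.70° ✓; |GJ| = 47.20 ✓; ∠GJU = 103.1° ✓; |JU| = 19.60 ✓; ∠(JU, UF) = 94.10° ✗; |UF| = 11.70 ✓.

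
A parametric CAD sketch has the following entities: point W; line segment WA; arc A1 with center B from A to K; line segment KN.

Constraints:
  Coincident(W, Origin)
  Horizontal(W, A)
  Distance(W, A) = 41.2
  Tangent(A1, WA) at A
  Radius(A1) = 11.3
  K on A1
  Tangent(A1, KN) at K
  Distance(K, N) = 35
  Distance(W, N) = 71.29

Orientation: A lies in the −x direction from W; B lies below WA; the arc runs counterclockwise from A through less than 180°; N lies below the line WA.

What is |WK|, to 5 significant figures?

53.511

W is at the origin; W and A share the same y with |WA| = 41.2 and A on the −x side, so A = (-41.200, 0.0000). A1 meets WA tangentially, so BA is at right angles to WA, so B = A + (0, -11.3) = (-41.200, -11.300). Since BK ⟂ KN (tangency), |BN| = √(11.3² + 35.0²) = 36.779 regardless of where K sits on A1. So N lies on both circle(W, 71.29) and circle(B, 36.779); the below-WA intersection is N = (-54.957, -45.409). K is the foot of the tangent from N: K = (-52.471, -10.498).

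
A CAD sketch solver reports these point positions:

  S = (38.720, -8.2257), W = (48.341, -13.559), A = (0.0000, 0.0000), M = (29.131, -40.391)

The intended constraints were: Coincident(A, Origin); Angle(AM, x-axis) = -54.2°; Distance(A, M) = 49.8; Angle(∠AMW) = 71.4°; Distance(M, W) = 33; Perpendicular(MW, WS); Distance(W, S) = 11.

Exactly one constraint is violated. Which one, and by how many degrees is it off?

Perpendicular(MW, WS) — off by 6.60°.

A = (0.00, 0.00) ✓; AM at -54.20° ✓; |AM| = 49.80 ✓; ∠AMW = 71.40° ✓; |MW| = 33.00 ✓; ∠(MW, WS) = 96.60° ✗; |WS| = 11.00 ✓.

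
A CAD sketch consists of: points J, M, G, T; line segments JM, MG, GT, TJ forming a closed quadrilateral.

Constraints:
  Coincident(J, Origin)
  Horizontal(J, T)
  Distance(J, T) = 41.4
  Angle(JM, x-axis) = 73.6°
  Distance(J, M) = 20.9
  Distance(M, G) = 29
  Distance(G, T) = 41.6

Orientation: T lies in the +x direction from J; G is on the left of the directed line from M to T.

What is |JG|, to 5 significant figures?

48.004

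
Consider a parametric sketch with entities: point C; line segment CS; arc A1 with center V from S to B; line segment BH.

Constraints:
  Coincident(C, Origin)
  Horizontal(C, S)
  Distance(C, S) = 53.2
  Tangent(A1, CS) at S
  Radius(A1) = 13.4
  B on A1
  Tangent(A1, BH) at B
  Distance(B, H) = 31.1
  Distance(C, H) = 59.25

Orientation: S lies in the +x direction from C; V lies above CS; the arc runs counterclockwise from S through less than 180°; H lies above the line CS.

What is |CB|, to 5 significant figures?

66.468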